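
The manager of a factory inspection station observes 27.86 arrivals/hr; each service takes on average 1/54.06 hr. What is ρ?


ρ = λ/μ = 27.86/54.06 = 0.5154

Final: 0.5154


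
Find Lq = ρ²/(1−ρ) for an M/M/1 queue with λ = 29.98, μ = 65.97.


ρ = 29.98/65.97 = 0.4544
Lq = ρ²/(1−ρ) = 0.2065/0.5456 = 0.3786

Final: 0.3786


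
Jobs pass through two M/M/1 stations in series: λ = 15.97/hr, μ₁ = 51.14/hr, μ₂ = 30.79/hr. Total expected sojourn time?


Each node sees arrival rate λ = 15.97/hr (tandem ⇒ throughput preserved).
W₁ = 1/(μ₁−λ) = 1/(51.14−15.97) = 0.02843 hr
W₂ = 1/(μ₂−λ) = 1/(30.79−15.97) = 0.06748 hr
W_total = W₁ + W₂ = 0.02843 + 0.06748 = 0.09591 hr

Final: 0.09591 hr


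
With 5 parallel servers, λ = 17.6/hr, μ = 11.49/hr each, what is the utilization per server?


ρ = λ/(cμ) = 17.6/(5·11.49) = 17.6/57.45 = 0.3064

Final: 0.3064


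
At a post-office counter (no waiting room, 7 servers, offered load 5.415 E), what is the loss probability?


B(c,a) = (a^c/c!) / Σ_{k=0}^{c} a^k/k!
a^7/7! = 27.086862
Σ terms (k=0..7): 1.00000 + 5.41500 + 14.66111 + 26.46331 + 35.82470 + 38.79815 + 35.01533 + 27.08686 = 184.264473
B = 27.086862/184.264473 = 0.147000

Final: 0.147000


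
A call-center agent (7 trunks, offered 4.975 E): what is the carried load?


B(7,4.975) = 0.118952 (Erlang-B)
Carried load = a(1 − B) = 4.975·(1 − 0.118952) = 4.975·0.881048 = 4.3832 E

Final: 4.3832 Erlangs


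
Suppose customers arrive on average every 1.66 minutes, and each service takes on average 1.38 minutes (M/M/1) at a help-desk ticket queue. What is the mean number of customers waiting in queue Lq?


λ = 60/1.66 = 36.1446 /hr
μ = 60/1.38 = 43.4783 /hr
ρ = λ/μ = 36.1446/43.4783 = 0.8313
Lq = ρ²/(1−ρ) = 0.6911/0.1687 = 4.0972

Final: 4.0972


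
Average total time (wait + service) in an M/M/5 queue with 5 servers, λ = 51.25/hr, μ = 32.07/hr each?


a = 1.5981; ρ = 0.3196; P₀ = 0.201834
Lq = P₀·a^c·ρ/(c!(1−ρ)²) = 0.01210
Wq = Lq/λ = 0.01210/51.25 = 0.0002362 hr
W = Wq + 1/μ = 0.0002362 + 0.03118 = 0.03142 hr

Final: 0.03142 hr


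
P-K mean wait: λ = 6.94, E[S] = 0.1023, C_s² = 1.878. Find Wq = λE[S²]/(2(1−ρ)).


ρ = λ·E[S] = 6.94·0.1023 = 0.7100
E[S²] = E[S]²(1+C_s²) = 0.1023²·(1+1.878) = 0.030119
Wq = λ·E[S²]/(2(1−ρ)) = 6.94·0.030119/(2·0.2900) = 0.36034 hr

Final: 0.36034 hr


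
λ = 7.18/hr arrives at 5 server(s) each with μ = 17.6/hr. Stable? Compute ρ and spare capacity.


Total capacity cμ = 5·17.6 = 88.00/hr
ρ = λ/(cμ) = 7.18/88.00 = 0.08159
Stable ⇔ ρ < 1: YES
Spare capacity = cμ − λ = 88.00 − 7.18 = 80.82/hr

Final: ρ = 0.08159; stable; margin = 80.82/hr


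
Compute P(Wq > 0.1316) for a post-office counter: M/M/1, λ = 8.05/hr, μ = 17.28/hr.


ρ = 8.05/17.28 = 0.4659
P(Wq > t) = ρ·e^{−(μ−λ)t} = 0.4659·e^{−1.2147}
= 0.4659·0.296809 = 0.138270

Final: 0.138270


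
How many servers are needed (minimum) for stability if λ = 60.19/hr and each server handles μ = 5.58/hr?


Stability requires cμ > λ ⇔ c > λ/μ.
λ/μ = 60.19/5.58 = 10.7867
Minimum integer c = ⌊10.7867⌋ + 1 = 11
Check: 11·5.58 = 61.38 > 60.19, while 10·5.58 = 55.80 ≤ 60.19

Final: 11 servers


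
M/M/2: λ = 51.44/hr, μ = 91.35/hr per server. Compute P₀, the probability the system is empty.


a = λ/μ = 51.44/91.35 = 0.5631; ρ = a/c = 0.2816
Σ_{k=0}^{1} a^k/k! (terms k=0..1) = 1.00000 + 0.56311 = 1.56311
Tail: a^2/(2!(1−ρ)) = 0.31709/(2·0.7184) = 0.22068
P₀ = 1/(1.56311 + 0.22068) = 1/1.78379 = 0.560605

Final: 0.560605


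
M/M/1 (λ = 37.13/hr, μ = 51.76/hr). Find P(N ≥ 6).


ρ = 37.13/51.76 = 0.7173
P(N ≥ n) = ρ^n = 0.7173^6 = 0.136265

Final: 0.136265


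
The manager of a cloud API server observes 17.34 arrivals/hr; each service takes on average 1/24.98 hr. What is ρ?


ρ = λ/μ = 17.34/24.98 = 0.6942

Final: 0.6942


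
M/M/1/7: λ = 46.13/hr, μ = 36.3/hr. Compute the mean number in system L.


ρ = 46.13/36.3 = 1.2708
L = ρ[1 − (K+1)ρ^K + Kρ^(K+1)] / [(1−ρ)(1−ρ^(K+1))]
Numerator: 1.2708·(1 − 8·5.352267 + 7·6.801656) = 7.362309
Denominator: (-0.2708)·(-5.801656) = 1.571082
L = 7.362309/1.571082 = 4.6861

Final: 4.6861


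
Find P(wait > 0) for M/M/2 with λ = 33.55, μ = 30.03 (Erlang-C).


a = λ/μ = 1.1172; ρ = a/2 = 0.5586
P₀ = 0.283196 (from M/M/c formula)
C(c,a) = [a^c/(c!(1−ρ))]·P₀ = [1.24817/(2·0.4414)]·0.283196
= 1.41390·0.283196 = 0.400412

Final: 0.400412


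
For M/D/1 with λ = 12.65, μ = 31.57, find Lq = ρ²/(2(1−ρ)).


ρ = 12.65/31.57 = 0.4007
M/D/1: Lq = ρ²/(2(1−ρ)) = 0.1606/(2·0.5993) = 0.13395

Final: 0.13395


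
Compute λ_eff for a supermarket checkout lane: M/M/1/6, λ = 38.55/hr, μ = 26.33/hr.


ρ = 1.4641; P_K = (1−ρ)ρ^6/(1−ρ^7) = 0.340609
λ_eff = λ(1 − P_K) = 38.55·(1 − 0.340609) = 38.55·0.659391 = 25.4195 /hr

Final: 25.4195 /hr


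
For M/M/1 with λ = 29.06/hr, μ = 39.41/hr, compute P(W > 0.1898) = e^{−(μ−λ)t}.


W ~ Exponential(μ−λ) for M/M/1.
μ − λ = 39.41 − 29.06 = 10.3500
P(W > t) = e^{−(μ−λ)t} = e^{−1.9644} = 0.140236

Final: 0.140236


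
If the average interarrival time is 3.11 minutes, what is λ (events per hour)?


λ = 1/(interarrival time) in consistent units.
1 hour = 60 min, so λ = 60/3.11 = 19.2926 per hour

Final: 19.2926 /hr


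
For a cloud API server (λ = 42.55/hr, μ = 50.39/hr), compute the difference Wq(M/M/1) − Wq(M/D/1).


ρ = 42.55/50.39 = 0.8444
Wq(M/M/1) = ρ/(μ−λ) = 0.8444/7.84 = 0.10771 hr
Wq(M/D/1) = ρ/(2(μ−λ)) = 0.05385 hr
Savings = 0.10771 − 0.05385 = 0.05385 hr

Final: 0.05385 hr


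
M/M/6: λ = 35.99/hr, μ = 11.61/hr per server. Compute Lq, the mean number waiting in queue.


a = λ/μ = 3.0999; ρ = a/6 = 0.5167
P₀ = 0.044146
Lq = P₀·a^c·ρ / (c!·(1−ρ)²) = 0.044146·887.35574·0.5167/(720·0.23362)
= 0.12032

Final: 0.12032


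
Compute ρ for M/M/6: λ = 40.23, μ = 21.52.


ρ = λ/(cμ) = 40.23/(6·21.52) = 40.23/129.12 = 0.3116

Final: 0.3116


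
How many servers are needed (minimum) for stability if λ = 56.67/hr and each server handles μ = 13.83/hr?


Stability requires cμ > λ ⇔ c > λ/μ.
λ/μ = 56.67/13.83 = 4.0976
Minimum integer c = ⌊4.0976⌋ + 1 = 5
Check: 5·13.83 = 69.15 > 56.67, while 4·13.83 = 55.32 ≤ 56.67

Final: 5 servers


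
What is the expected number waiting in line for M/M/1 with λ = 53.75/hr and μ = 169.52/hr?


ρ = 53.75/169.52 = 0.3171
Lq = ρ²/(1−ρ) = 0.1005/0.6829 = 0.1472

Final: 0.1472


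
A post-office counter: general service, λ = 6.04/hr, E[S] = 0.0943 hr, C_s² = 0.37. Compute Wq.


ρ = λ·E[S] = 6.04·0.0943 = 0.5696
E[S²] = E[S]²(1+C_s²) = 0.0943²·(1+0.37) = 0.012183
Wq = λ·E[S²]/(2(1−ρ)) = 6.04·0.012183/(2·0.4304) = 0.08548 hr

Final: 0.08548 hr


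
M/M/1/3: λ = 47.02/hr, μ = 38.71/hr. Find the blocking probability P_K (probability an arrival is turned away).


ρ = λ/μ = 47.02/38.71 = 1.2147
P_K = (1−ρ)ρ^K/(1−ρ^(K+1)) = (-0.2147·1.792167)/(1 − 2.176897)
= -0.384730/-1.176897 = 0.326902

Final: 0.326902


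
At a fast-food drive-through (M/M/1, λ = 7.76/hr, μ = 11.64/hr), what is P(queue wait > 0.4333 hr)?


ρ = 7.76/11.64 = 0.6667
P(Wq > t) = ρ·e^{−(μ−λ)t} = 0.6667·e^{−1.6812}
= 0.6667·0.186150 = 0.124100

Final: 0.124100


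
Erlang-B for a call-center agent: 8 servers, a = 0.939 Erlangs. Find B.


B(c,a) = (a^c/c!) / Σ_{k=0}^{c} a^k/k!
a^8/8! = 0.00001499
Σ terms (k=0..8): 1.00000 + 0.93900 + 0.44086 + 0.13799 + 0.03239 + 0.006083 + 0.0009521 + 0.0001277 + 0.00001499 = 2.557421
B = 0.00001499/2.557421 = 0.000005861

Final: 0.000005861


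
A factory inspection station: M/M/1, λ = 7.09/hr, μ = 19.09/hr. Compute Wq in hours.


ρ = 7.09/19.09 = 0.3714
Wq = ρ/(μ−λ) = 0.3714/(19.09 − 7.09) = 0.3714/12.00 = 0.03095 hr

Final: 0.03095 hr


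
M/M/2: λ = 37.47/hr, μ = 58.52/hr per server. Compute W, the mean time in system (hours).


a = 0.6403; ρ = 0.3201; P₀ = 0.514983
Lq = P₀·a^c·ρ/(c!(1−ρ)²) = 0.07312
Wq = Lq/λ = 0.07312/37.47 = 0.001951 hr
W = Wq + 1/μ = 0.001951 + 0.01709 = 0.01904 hr

Final: 0.01904 hr


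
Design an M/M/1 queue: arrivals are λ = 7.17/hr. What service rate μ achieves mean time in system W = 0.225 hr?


W = 1/(μ−λ) ⇒ μ − λ = 1/W = 1/0.225 = 4.4444
μ = λ + 1/W = 7.17 + 4.4444 = 11.6144 per hr

Final: 11.6144 /hr


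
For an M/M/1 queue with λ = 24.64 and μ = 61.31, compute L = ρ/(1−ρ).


ρ = λ/μ = 24.64/61.31 = 0.4019
L = ρ/(1−ρ) = 0.4019/(1 − 0.4019) = 0.4019/0.5981 = 0.6719

Final: 0.6719


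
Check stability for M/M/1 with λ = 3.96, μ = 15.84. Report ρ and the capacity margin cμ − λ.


Total capacity cμ = 1·15.84 = 15.84/hr
ρ = λ/(cμ) = 3.96/15.84 = 0.2500
Stable ⇔ ρ < 1: YES
Spare capacity = cμ − λ = 15.84 − 3.96 = 11.88/hr

Final: ρ = 0.2500; stable; margin = 11.88/hr


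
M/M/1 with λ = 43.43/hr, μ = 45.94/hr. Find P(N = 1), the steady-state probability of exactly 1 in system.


ρ = 43.43/45.94 = 0.9454
P_n = (1−ρ)·ρ^n = (1 − 0.9454)·0.9454^1 = 0.05464·0.945364 = 0.051651

Final: 0.051651


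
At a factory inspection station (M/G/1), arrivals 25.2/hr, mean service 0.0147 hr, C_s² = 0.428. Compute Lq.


ρ = λ·E[S] = 25.2·0.0147 = 0.3704
Lq = ρ²(1+C_s²)/(2(1−ρ)) = 0.1372·(1+0.428)/(2·0.6296)
= 0.1372·1.4280/1.2591 = 0.15563

Final: 0.15563


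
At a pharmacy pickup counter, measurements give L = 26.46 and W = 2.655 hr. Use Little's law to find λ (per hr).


λ = L/W = 26.46/2.655 = 9.9661 /hr

Final: 9.9661 /hr


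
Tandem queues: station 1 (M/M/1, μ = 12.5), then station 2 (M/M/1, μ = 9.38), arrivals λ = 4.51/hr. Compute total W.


Each node sees arrival rate λ = 4.51/hr (tandem ⇒ throughput preserved).
W₁ = 1/(μ₁−λ) = 1/(12.5−4.51) = 0.12516 hr
W₂ = 1/(μ₂−λ) = 1/(9.38−4.51) = 0.20534 hr
W_total = W₁ + W₂ = 0.12516 + 0.20534 = 0.33050 hr

Final: 0.33050 hr


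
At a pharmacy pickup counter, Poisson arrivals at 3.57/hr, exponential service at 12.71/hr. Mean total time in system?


W = 1/(μ−λ) = 1/(12.71 − 3.57) = 1/9.14 = 0.1094 hr

Final: 0.1094 hr


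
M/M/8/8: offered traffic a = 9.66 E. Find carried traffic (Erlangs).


B(8,9.66) = 0.322133 (Erlang-B)
Carried load = a(1 − B) = 9.66·(1 − 0.322133) = 9.66·0.677867 = 6.5482 E

Final: 6.5482 Erlangs


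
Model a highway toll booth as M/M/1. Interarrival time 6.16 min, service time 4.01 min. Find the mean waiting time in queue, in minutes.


λ = 60/6.16 = 9.7403 /hr
μ = 60/4.01 = 14.9626 /hr
ρ = λ/μ = 9.7403/14.9626 = 0.6510
Wq = ρ/(μ−λ) = 0.6510/(14.9626−9.7403) = 0.12465 hr
In minutes: 0.12465·60 = 7.479 min

Final: 7.479 min


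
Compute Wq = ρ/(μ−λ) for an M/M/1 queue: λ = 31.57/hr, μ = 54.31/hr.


ρ = 31.57/54.31 = 0.5813
Wq = ρ/(μ−λ) = 0.5813/(54.31 − 31.57) = 0.5813/22.74 = 0.02556 hr

Final: 0.02556 hr


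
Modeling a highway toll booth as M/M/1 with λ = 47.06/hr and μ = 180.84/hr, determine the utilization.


ρ = λ/μ = 47.06/180.84 = 0.2602

Final: 0.2602


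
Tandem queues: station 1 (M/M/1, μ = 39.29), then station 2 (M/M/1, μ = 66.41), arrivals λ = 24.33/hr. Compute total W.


Each node sees arrival rate λ = 24.33/hr (tandem ⇒ throughput preserved).
W₁ = 1/(μ₁−λ) = 1/(39.29−24.33) = 0.06684 hr
W₂ = 1/(μ₂−λ) = 1/(66.41−24.33) = 0.02376 hr
W_total = W₁ + W₂ = 0.06684 + 0.02376 = 0.09061 hr

Final: 0.09061 hr


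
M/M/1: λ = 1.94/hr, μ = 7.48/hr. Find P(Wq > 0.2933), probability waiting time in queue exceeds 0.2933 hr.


ρ = 1.94/7.48 = 0.2594
P(Wq > t) = ρ·e^{−(μ−λ)t} = 0.2594·e^{−1.6249}
= 0.2594·0.196935 = 0.051077

Final: 0.051077


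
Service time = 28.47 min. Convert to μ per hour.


μ = 1/(service time) in consistent units.
1 hour = 60 min, so μ = 60/28.47 = 2.1075 per hour

Final: 2.1075 /hr


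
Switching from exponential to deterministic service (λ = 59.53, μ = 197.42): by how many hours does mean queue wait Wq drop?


ρ = 59.53/197.42 = 0.3015
Wq(M/M/1) = ρ/(μ−λ) = 0.3015/137.89 = 0.002187 hr
Wq(M/D/1) = ρ/(2(μ−λ)) = 0.001093 hr
Savings = 0.002187 − 0.001093 = 0.001093 hr

Final: 0.001093 hr


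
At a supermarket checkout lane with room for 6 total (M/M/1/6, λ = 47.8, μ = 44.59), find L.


ρ = 47.8/44.59 = 1.0720
L = ρ[1 − (K+1)ρ^K + Kρ^(K+1)] / [(1−ρ)(1−ρ^(K+1))]
Numerator: 1.0720·(1 − 7·1.517548 + 6·1.626796) = 0.147864
Denominator: (-0.07199)·(-0.626796) = 0.045123
L = 0.147864/0.045123 = 3.2770

Final: 3.2770


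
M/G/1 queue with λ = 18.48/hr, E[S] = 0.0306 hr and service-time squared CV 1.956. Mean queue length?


ρ = λ·E[S] = 18.48·0.0306 = 0.5655
Lq = ρ²(1+C_s²)/(2(1−ρ)) = 0.3198·(1+1.956)/(2·0.4345)
= 0.3198·2.9560/0.8690 = 1.08773

Final: 1.08773


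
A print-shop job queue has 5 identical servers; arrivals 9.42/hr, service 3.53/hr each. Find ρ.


ρ = λ/(cμ) = 9.42/(5·3.53) = 9.42/17.65 = 0.5337

Final: 0.5337


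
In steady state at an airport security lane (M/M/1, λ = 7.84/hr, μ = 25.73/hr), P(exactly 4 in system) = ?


ρ = 7.84/25.73 = 0.3047
P_n = (1−ρ)·ρ^n = (1 − 0.3047)·0.3047^4 = 0.6953·0.008620 = 0.005993

Final: 0.005993


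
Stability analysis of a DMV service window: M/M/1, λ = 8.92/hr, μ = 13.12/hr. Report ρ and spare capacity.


Total capacity cμ = 1·13.12 = 13.12/hr
ρ = λ/(cμ) = 8.92/13.12 = 0.6799
Stable ⇔ ρ < 1: YES
Spare capacity = cμ − λ = 13.12 − 8.92 = 4.20/hr

Final: ρ = 0.6799; stable; margin = 4.20/hr


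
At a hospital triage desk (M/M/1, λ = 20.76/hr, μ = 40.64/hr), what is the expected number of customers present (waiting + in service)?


ρ = λ/μ = 20.76/40.64 = 0.5108
L = ρ/(1−ρ) = 0.5108/(1 − 0.5108) = 0.5108/0.4892 = 1.0443

Final: 1.0443


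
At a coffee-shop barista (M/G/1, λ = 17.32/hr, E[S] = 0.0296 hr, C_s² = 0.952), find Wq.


ρ = λ·E[S] = 17.32·0.0296 = 0.5127
E[S²] = E[S]²(1+C_s²) = 0.0296²·(1+0.952) = 0.001710
Wq = λ·E[S²]/(2(1−ρ)) = 17.32·0.001710/(2·0.4873) = 0.03039 hr

Final: 0.03039 hr


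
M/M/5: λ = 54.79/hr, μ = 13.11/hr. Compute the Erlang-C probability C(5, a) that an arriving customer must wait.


a = λ/μ = 4.1793; ρ = a/5 = 0.8359
P₀ = 0.009660 (from M/M/c formula)
C(c,a) = [a^c/(c!(1−ρ))]·P₀ = [1274.94968/(120·0.1641)]·0.009660
= 64.72502·0.009660 = 0.625276

Final: 0.625276


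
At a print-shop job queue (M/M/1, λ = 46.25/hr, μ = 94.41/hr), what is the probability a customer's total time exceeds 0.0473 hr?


W ~ Exponential(μ−λ) for M/M/1.
μ − λ = 94.41 − 46.25 = 48.1600
P(W > t) = e^{−(μ−λ)t} = e^{−2.2780} = 0.102492

Final: 0.102492


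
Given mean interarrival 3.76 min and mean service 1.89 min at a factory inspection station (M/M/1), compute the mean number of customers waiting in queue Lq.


λ = 60/3.76 = 15.9574 /hr
μ = 60/1.89 = 31.7460 /hr
ρ = λ/μ = 15.9574/31.7460 = 0.5027
Lq = ρ²/(1−ρ) = 0.2527/0.4973 = 0.5080

Final: 0.5080


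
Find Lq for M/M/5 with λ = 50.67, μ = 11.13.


a = λ/μ = 4.5526; ρ = a/5 = 0.9105
P₀ = 0.004317
Lq = P₀·a^c·ρ / (c!·(1−ρ)²) = 0.004317·1955.59402·0.9105/(120·0.008008)
= 7.99878

Final: 7.99878


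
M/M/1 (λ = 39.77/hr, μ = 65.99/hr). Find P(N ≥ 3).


ρ = 39.77/65.99 = 0.6027
P(N ≥ n) = ρ^n = 0.6027^3 = 0.218893

Final: 0.218893


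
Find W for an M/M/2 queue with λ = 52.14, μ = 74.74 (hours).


a = 0.6976; ρ = 0.3488; P₀ = 0.482789
Lq = P₀·a^c·ρ/(c!(1−ρ)²) = 0.09664
Wq = Lq/λ = 0.09664/52.14 = 0.001853 hr
W = Wq + 1/μ = 0.001853 + 0.01338 = 0.01523 hr

Final: 0.01523 hr


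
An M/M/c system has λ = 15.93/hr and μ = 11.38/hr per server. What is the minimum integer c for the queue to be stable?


Stability requires cμ > λ ⇔ c > λ/μ.
λ/μ = 15.93/11.38 = 1.3998
Minimum integer c = ⌊1.3998⌋ + 1 = 2
Check: 2·11.38 = 22.76 > 15.93, while 1·11.38 = 11.38 ≤ 15.93

Final: 2 servers


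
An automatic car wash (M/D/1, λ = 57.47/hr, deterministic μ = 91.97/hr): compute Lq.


ρ = 57.47/91.97 = 0.6249
M/D/1: Lq = ρ²/(2(1−ρ)) = 0.3905/(2·0.3751) = 0.52046

Final: 0.52046


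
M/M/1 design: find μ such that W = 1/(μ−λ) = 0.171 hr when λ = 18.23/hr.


W = 1/(μ−λ) ⇒ μ − λ = 1/W = 1/0.171 = 5.8480
μ = λ + 1/W = 18.23 + 5.8480 = 24.0780 per hr

Final: 24.0780 /hr


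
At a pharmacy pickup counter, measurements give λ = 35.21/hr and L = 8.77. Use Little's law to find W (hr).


W = L/λ = 8.77/35.21 = 0.2491 hr

Final: 0.2491 hr


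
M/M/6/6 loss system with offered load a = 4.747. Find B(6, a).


B(c,a) = (a^c/c!) / Σ_{k=0}^{c} a^k/k!
a^6/6! = 15.892159
Σ terms (k=0..6): 1.00000 + 4.74700 + 11.26700 + 17.82816 + 21.15757 + 20.08699 + 15.89216 = 91.978877
B = 15.892159/91.978877 = 0.172781

Final: 0.172781


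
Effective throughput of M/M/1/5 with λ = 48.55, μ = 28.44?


ρ = 1.7071; P_K = (1−ρ)ρ^5/(1−ρ^6) = 0.431653
λ_eff = λ(1 − P_K) = 48.55·(1 − 0.431653) = 48.55·0.568347 = 27.5932 /hr

Final: 27.5932 /hr


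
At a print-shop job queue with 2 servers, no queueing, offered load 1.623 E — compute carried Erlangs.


B(2,1.623) = 0.334275 (Erlang-B)
Carried load = a(1 − B) = 1.623·(1 − 0.334275) = 1.623·0.665725 = 1.0805 E

Final: 1.0805 Erlangs


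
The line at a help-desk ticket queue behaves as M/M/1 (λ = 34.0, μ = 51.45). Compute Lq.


ρ = 34.0/51.45 = 0.6608
Lq = ρ²/(1−ρ) = 0.4367/0.3392 = 1.2876

Final: 1.2876


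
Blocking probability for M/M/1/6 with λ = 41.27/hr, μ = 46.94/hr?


ρ = λ/μ = 41.27/46.94 = 0.8792
P_K = (1−ρ)ρ^K/(1−ρ^(K+1)) = (0.1208·0.461900)/(1 − 0.406106)
= 0.055794/0.593894 = 0.093946

Final: 0.093946


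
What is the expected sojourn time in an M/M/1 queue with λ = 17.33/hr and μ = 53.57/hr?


W = 1/(μ−λ) = 1/(53.57 − 17.33) = 1/36.24 = 0.02759 hr

Final: 0.02759 hr


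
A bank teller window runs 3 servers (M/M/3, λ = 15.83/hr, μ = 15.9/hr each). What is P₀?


a = λ/μ = 15.83/15.9 = 0.9956; ρ = a/c = 0.3319
Σ_{k=0}^{2} a^k/k! (terms k=0..2) = 1.00000 + 0.99560 + 0.49561 = 2.49120
Tail: a^3/(3!(1−ρ)) = 0.98685/(6·0.6681) = 0.24617
P₀ = 1/(2.49120 + 0.24617) = 1/2.73738 = 0.365313

Final: 0.365313


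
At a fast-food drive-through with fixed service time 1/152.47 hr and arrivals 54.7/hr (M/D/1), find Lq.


ρ = 54.7/152.47 = 0.3588
M/D/1: Lq = ρ²/(2(1−ρ)) = 0.1287/(2·0.6412) = 0.10036

Final: 0.10036


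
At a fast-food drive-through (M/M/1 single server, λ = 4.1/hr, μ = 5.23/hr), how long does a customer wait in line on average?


ρ = 4.1/5.23 = 0.7839
Wq = ρ/(μ−λ) = 0.7839/(5.23 − 4.1) = 0.7839/1.13 = 0.6938 hr

Final: 0.6938 hr


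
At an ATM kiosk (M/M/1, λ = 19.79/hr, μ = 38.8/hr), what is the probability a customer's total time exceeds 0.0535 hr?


W ~ Exponential(μ−λ) for M/M/1.
μ − λ = 38.8 − 19.79 = 19.0100
P(W > t) = e^{−(μ−λ)t} = e^{−1.0170} = 0.361666

Final: 0.361666


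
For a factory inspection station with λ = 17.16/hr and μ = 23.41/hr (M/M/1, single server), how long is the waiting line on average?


ρ = 17.16/23.41 = 0.7330
Lq = ρ²/(1−ρ) = 0.5373/0.2670 = 2.0126

Final: 2.0126


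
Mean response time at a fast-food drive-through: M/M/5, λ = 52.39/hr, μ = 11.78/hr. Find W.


a = 4.4474; ρ = 0.8895; P₀ = 0.005634
Lq = P₀·a^c·ρ/(c!(1−ρ)²) = 5.94826
Wq = Lq/λ = 5.94826/52.39 = 0.11354 hr
W = Wq + 1/μ = 0.11354 + 0.08489 = 0.19843 hr

Final: 0.19843 hr


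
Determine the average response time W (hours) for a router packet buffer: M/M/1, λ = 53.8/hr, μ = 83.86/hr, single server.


W = 1/(μ−λ) = 1/(83.86 − 53.8) = 1/30.06 = 0.03327 hr

Final: 0.03327 hr


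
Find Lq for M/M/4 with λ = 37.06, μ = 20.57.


a = λ/μ = 1.8017; ρ = a/4 = 0.4504
P₀ = 0.161340
Lq = P₀·a^c·ρ / (c!·(1−ρ)²) = 0.161340·10.53621·0.4504/(24·0.30205)
= 0.10562

Final: 0.10562


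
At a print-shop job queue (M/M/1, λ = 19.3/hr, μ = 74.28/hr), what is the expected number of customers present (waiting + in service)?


ρ = λ/μ = 19.3/74.28 = 0.2598
L = ρ/(1−ρ) = 0.2598/(1 − 0.2598) = 0.2598/0.7402 = 0.3510

Final: 0.3510


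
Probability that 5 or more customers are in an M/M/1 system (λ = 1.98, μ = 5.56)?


ρ = 1.98/5.56 = 0.3561
P(N ≥ n) = ρ^n = 0.3561^5 = 0.005727

Final: 0.005727


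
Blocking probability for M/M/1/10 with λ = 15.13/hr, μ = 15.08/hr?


ρ = λ/μ = 15.13/15.08 = 1.0033
P_K = (1−ρ)ρ^K/(1−ρ^(K+1)) = (-0.003316·1.033656)/(1 − 1.037083)
= -0.003427/-0.037083 = 0.092421

Final: 0.092421


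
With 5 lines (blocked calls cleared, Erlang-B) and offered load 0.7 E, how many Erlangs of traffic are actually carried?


B(5,0.7) = 0.0006956 (Erlang-B)
Carried load = a(1 − B) = 0.7·(1 − 0.0006956) = 0.7·0.999304 = 0.6995 E

Final: 0.6995 Erlangs


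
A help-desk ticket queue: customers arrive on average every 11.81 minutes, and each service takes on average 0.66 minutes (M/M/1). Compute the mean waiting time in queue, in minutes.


λ = 60/11.81 = 5.0804 /hr
μ = 60/0.66 = 90.9091 /hr
ρ = λ/μ = 5.0804/90.9091 = 0.05588
Wq = ρ/(μ−λ) = 0.05588/(90.9091−5.0804) = 0.0006511 hr
In minutes: 0.0006511·60 = 0.03907 min

Final: 0.03907 min


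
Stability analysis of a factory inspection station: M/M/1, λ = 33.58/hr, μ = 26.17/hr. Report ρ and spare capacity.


Total capacity cμ = 1·26.17 = 26.17/hr
ρ = λ/(cμ) = 33.58/26.17 = 1.2831
Stable ⇔ ρ < 1: NO
Spare capacity = cμ − λ = 26.17 − 33.58 = -7.41/hr

Final: ρ = 1.2831; unstable; margin = -7.41/hr


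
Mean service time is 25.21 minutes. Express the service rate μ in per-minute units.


μ = 1/(service time) in consistent units.
1 minute = 1 min, so μ = 1/25.21 = 0.03967 per minute

Final: 0.03967 /min


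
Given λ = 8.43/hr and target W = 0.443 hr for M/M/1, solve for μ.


W = 1/(μ−λ) ⇒ μ − λ = 1/W = 1/0.443 = 2.2573
μ = λ + 1/W = 8.43 + 2.2573 = 10.6873 per hr

Final: 10.6873 /hr


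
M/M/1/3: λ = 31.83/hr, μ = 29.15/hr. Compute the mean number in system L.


ρ = 31.83/29.15 = 1.0919
L = ρ[1 − (K+1)ρ^K + Kρ^(K+1)] / [(1−ρ)(1−ρ^(K+1))]
Numerator: 1.0919·(1 − 4·1.301950 + 3·1.421649) = 0.062401
Denominator: (-0.09194)·(-0.421649) = 0.038766
L = 0.062401/0.038766 = 1.6097

Final: 1.6097


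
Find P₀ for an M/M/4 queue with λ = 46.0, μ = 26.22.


a = λ/μ = 46.0/26.22 = 1.7544; ρ = a/c = 0.4386
Σ_{k=0}^{3} a^k/k! (terms k=0..3) = 1.00000 + 1.75439 + 1.53894 + 0.89996 = 5.19328
Tail: a^4/(4!(1−ρ)) = 9.47328/(24·0.5614) = 0.70310
P₀ = 1/(5.19328 + 0.70310) = 1/5.89638 = 0.169596

Final: 0.169596


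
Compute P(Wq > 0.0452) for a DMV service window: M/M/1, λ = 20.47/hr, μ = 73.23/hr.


ρ = 20.47/73.23 = 0.2795
P(Wq > t) = ρ·e^{−(μ−λ)t} = 0.2795·e^{−2.3848}
= 0.2795·0.092112 = 0.025748

Final: 0.025748


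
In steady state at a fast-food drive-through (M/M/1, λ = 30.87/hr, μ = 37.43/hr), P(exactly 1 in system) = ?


ρ = 30.87/37.43 = 0.8247
P_n = (1−ρ)·ρ^n = (1 − 0.8247)·0.8247^1 = 0.1753·0.824740 = 0.144544

Final: 0.144544


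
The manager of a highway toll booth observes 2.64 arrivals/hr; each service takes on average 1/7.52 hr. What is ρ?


ρ = λ/μ = 2.64/7.52 = 0.3511

Final: 0.3511


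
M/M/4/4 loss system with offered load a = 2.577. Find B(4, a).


B(c,a) = (a^c/c!) / Σ_{k=0}^{c} a^k/k!
a^4/4! = 1.837581
Σ terms (k=0..4): 1.00000 + 2.57700 + 3.32046 + 2.85228 + 1.83758 = 11.587324
B = 1.837581/11.587324 = 0.158585

Final: 0.158585


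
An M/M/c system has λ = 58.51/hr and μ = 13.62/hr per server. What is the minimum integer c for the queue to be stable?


Stability requires cμ > λ ⇔ c > λ/μ.
λ/μ = 58.51/13.62 = 4.2959
Minimum integer c = ⌊4.2959⌋ + 1 = 5
Check: 5·13.62 = 68.10 > 58.51, while 4·13.62 = 54.48 ≤ 58.51

Final: 5 servers


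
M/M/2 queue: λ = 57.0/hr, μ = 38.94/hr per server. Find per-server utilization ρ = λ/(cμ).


ρ = λ/(cμ) = 57.0/(2·38.94) = 57.0/77.88 = 0.7319

Final: 0.7319


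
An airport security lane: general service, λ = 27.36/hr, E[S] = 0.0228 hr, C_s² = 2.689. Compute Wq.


ρ = λ·E[S] = 27.36·0.0228 = 0.6238
E[S²] = E[S]²(1+C_s²) = 0.0228²·(1+2.689) = 0.001918
Wq = λ·E[S²]/(2(1−ρ)) = 27.36·0.001918/(2·0.3762) = 0.06974 hr

Final: 0.06974 hr


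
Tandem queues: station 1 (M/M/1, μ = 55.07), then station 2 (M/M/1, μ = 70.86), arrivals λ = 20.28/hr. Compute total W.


Each node sees arrival rate λ = 20.28/hr (tandem ⇒ throughput preserved).
W₁ = 1/(μ₁−λ) = 1/(55.07−20.28) = 0.02874 hr
W₂ = 1/(μ₂−λ) = 1/(70.86−20.28) = 0.01977 hr
W_total = W₁ + W₂ = 0.02874 + 0.01977 = 0.04851 hr

Final: 0.04851 hr


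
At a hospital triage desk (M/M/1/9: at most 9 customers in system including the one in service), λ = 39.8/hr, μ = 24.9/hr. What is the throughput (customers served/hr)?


ρ = 1.5984; P_K = (1−ρ)ρ^9/(1−ρ^10) = 0.377843
λ_eff = λ(1 − P_K) = 39.8·(1 − 0.377843) = 39.8·0.622157 = 24.7618 /hr

Final: 24.7618 /hr


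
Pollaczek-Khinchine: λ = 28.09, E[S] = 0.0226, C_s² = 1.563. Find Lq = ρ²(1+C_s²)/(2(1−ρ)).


ρ = λ·E[S] = 28.09·0.0226 = 0.6348
Lq = ρ²(1+C_s²)/(2(1−ρ)) = 0.4030·(1+1.563)/(2·0.3652)
= 0.4030·2.5630/0.7303 = 1.41432

Final: 1.41432


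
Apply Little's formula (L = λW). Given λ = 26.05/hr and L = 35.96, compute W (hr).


W = L/λ = 35.96/26.05 = 1.3804 hr

Final: 1.3804 hr


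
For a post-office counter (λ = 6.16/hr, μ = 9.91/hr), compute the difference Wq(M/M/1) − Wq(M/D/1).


ρ = 6.16/9.91 = 0.6216
Wq(M/M/1) = ρ/(μ−λ) = 0.6216/3.75 = 0.16576 hr
Wq(M/D/1) = ρ/(2(μ−λ)) = 0.08288 hr
Savings = 0.16576 − 0.08288 = 0.08288 hr

Final: 0.08288 hr


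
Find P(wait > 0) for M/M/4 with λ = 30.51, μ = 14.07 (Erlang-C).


a = λ/μ = 2.1684; ρ = a/4 = 0.5421
P₀ = 0.108332 (from M/M/c formula)
C(c,a) = [a^c/(c!(1−ρ))]·P₀ = [22.11019/(24·0.4579)]·0.108332
= 2.01197·0.108332 = 0.217961

Final: 0.217961


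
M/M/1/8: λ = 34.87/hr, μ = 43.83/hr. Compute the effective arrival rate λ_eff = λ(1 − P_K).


ρ = 0.7956; P_K = (1−ρ)ρ^8/(1−ρ^9) = 0.037610
λ_eff = λ(1 − P_K) = 34.87·(1 − 0.037610) = 34.87·0.962390 = 33.5585 /hr

Final: 33.5585 /hr


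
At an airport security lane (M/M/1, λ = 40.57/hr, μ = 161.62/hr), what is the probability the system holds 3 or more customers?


ρ = 40.57/161.62 = 0.2510
P(N ≥ n) = ρ^n = 0.2510^3 = 0.015817

Final: 0.015817


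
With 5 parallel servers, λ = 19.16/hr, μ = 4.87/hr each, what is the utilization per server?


ρ = λ/(cμ) = 19.16/(5·4.87) = 19.16/24.35 = 0.7869

Final: 0.7869


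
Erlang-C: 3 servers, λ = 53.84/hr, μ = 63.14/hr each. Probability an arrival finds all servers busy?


a = λ/μ = 0.8527; ρ = a/3 = 0.2842
P₀ = 0.423615 (from M/M/c formula)
C(c,a) = [a^c/(c!(1−ρ))]·P₀ = [0.62001/(6·0.7158)]·0.423615
= 0.14437·0.423615 = 0.061158

Final: 0.061158


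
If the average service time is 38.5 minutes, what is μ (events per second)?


μ = 1/(service time) in consistent units.
1 second = 0.0166667 min, so μ = 0.0166667/38.5 = 0.0004329 per second

Final: 0.0004329 /sec


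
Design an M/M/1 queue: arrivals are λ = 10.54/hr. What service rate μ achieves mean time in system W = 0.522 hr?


W = 1/(μ−λ) ⇒ μ − λ = 1/W = 1/0.522 = 1.9157
μ = λ + 1/W = 10.54 + 1.9157 = 12.4557 per hr

Final: 12.4557 /hr


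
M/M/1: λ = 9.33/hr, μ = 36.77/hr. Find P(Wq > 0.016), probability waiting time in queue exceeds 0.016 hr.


ρ = 9.33/36.77 = 0.2537
P(Wq > t) = ρ·e^{−(μ−λ)t} = 0.2537·e^{−0.4390}
= 0.2537·0.644655 = 0.163574

Final: 0.163574


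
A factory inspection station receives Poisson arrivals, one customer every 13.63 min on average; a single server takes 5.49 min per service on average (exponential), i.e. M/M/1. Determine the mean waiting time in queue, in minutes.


λ = 60/13.63 = 4.4021 /hr
μ = 60/5.49 = 10.9290 /hr
ρ = λ/μ = 4.4021/10.9290 = 0.4028
Wq = ρ/(μ−λ) = 0.4028/(10.9290−4.4021) = 0.06171 hr
In minutes: 0.06171·60 = 3.703 min

Final: 3.703 min


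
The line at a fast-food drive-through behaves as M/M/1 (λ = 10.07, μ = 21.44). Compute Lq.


ρ = 10.07/21.44 = 0.4697
Lq = ρ²/(1−ρ) = 0.2206/0.5303 = 0.4160

Final: 0.4160


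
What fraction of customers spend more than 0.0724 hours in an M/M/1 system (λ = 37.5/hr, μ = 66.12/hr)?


W ~ Exponential(μ−λ) for M/M/1.
μ − λ = 66.12 − 37.5 = 28.6200
P(W > t) = e^{−(μ−λ)t} = e^{−2.0721} = 0.125923

Final: 0.125923


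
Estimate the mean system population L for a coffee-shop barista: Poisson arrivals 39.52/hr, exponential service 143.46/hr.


ρ = λ/μ = 39.52/143.46 = 0.2755
L = ρ/(1−ρ) = 0.2755/(1 − 0.2755) = 0.2755/0.7245 = 0.3802

Final: 0.3802


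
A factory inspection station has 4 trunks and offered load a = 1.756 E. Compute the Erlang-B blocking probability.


B(c,a) = (a^c/c!) / Σ_{k=0}^{c} a^k/k!
a^4/4! = 0.396175
Σ terms (k=0..4): 1.00000 + 1.75600 + 1.54177 + 0.90245 + 0.39617 = 5.596391
B = 0.396175/5.596391 = 0.070791

Final: 0.070791


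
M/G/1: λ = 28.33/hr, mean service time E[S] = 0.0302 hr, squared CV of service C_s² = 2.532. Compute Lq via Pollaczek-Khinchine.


ρ = λ·E[S] = 28.33·0.0302 = 0.8556
Lq = ρ²(1+C_s²)/(2(1−ρ)) = 0.7320·(1+2.532)/(2·0.1444)
= 0.7320·3.5320/0.2889 = 8.95011

Final: 8.95011


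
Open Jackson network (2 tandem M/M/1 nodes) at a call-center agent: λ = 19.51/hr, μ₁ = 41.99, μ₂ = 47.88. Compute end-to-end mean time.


Each node sees arrival rate λ = 19.51/hr (tandem ⇒ throughput preserved).
W₁ = 1/(μ₁−λ) = 1/(41.99−19.51) = 0.04448 hr
W₂ = 1/(μ₂−λ) = 1/(47.88−19.51) = 0.03525 hr
W_total = W₁ + W₂ = 0.04448 + 0.03525 = 0.07973 hr

Final: 0.07973 hr


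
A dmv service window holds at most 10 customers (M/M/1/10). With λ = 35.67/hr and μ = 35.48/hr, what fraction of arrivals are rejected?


ρ = λ/μ = 35.67/35.48 = 1.0054
P_K = (1−ρ)ρ^K/(1−ρ^(K+1)) = (-0.005355·1.054860)/(1 − 1.060509)
= -0.005649/-0.060509 = 0.093356

Final: 0.093356


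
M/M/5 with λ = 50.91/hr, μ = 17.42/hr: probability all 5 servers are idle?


a = λ/μ = 50.91/17.42 = 2.9225; ρ = a/c = 0.5845
Σ_{k=0}^{4} a^k/k! (terms k=0..4) = 1.00000 + 2.92250 + 4.27051 + 4.16019 + 3.03954 = 15.39275
Tail: a^5/(5!(1−ρ)) = 213.19388/(120·0.4155) = 4.27586
P₀ = 1/(15.39275 + 4.27586) = 1/19.66861 = 0.050842

Final: 0.050842


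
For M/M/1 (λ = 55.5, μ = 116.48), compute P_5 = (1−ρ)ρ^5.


ρ = 55.5/116.48 = 0.4765
P_n = (1−ρ)·ρ^n = (1 − 0.4765)·0.4765^5 = 0.5235·0.024559 = 0.012857

Final: 0.012857


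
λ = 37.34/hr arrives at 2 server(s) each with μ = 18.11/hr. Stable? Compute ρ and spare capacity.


Total capacity cμ = 2·18.11 = 36.22/hr
ρ = λ/(cμ) = 37.34/36.22 = 1.0309
Stable ⇔ ρ < 1: NO
Spare capacity = cμ − λ = 36.22 − 37.34 = -1.12/hr

Final: ρ = 1.0309; unstable; margin = -1.12/hr


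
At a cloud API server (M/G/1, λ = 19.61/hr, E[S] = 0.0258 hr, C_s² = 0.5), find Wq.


ρ = λ·E[S] = 19.61·0.0258 = 0.5059
E[S²] = E[S]²(1+C_s²) = 0.0258²·(1+0.5) = 0.0009985
Wq = λ·E[S²]/(2(1−ρ)) = 19.61·0.0009985/(2·0.4941) = 0.01982 hr

Final: 0.01982 hr


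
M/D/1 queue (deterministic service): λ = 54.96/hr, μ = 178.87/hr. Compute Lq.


ρ = 54.96/178.87 = 0.3073
M/D/1: Lq = ρ²/(2(1−ρ)) = 0.09441/(2·0.6927) = 0.06814

Final: 0.06814


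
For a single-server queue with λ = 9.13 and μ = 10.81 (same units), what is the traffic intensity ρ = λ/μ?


ρ = λ/μ = 9.13/10.81 = 0.8446

Final: 0.8446


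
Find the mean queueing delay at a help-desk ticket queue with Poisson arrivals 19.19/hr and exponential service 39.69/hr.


ρ = 19.19/39.69 = 0.4835
Wq = ρ/(μ−λ) = 0.4835/(39.69 − 19.19) = 0.4835/20.50 = 0.02359 hr

Final: 0.02359 hr


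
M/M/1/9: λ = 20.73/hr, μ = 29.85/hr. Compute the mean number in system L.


ρ = 20.73/29.85 = 0.6945
L = ρ[1 − (K+1)ρ^K + Kρ^(K+1)] / [(1−ρ)(1−ρ^(K+1))]
Numerator: 0.6945·(1 − 10·0.037575 + 9·0.026095) = 0.596624
Denominator: (0.3055)·(0.973905) = 0.297555
L = 0.596624/0.297555 = 2.0051

Final: 2.0051


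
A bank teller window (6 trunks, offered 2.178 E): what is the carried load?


B(6,2.178) = 0.016913 (Erlang-B)
Carried load = a(1 − B) = 2.178·(1 − 0.016913) = 2.178·0.983087 = 2.1412 E

Final: 2.1412 Erlangs


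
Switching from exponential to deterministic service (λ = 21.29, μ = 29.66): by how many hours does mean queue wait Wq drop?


ρ = 21.29/29.66 = 0.7178
Wq(M/M/1) = ρ/(μ−λ) = 0.7178/8.37 = 0.08576 hr
Wq(M/D/1) = ρ/(2(μ−λ)) = 0.04288 hr
Savings = 0.08576 − 0.04288 = 0.04288 hr

Final: 0.04288 hr


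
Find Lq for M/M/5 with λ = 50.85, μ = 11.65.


a = λ/μ = 4.3648; ρ = a/5 = 0.8730
P₀ = 0.006766
Lq = P₀·a^c·ρ / (c!·(1−ρ)²) = 0.006766·1584.25527·0.8730/(120·0.01614)
= 4.83177

Final: 4.83177


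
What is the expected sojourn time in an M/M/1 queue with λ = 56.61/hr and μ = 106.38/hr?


W = 1/(μ−λ) = 1/(106.38 − 56.61) = 1/49.77 = 0.02009 hr

Final: 0.02009 hr


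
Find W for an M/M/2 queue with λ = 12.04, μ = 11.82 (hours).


a = 1.0186; ρ = 0.5093; P₀ = 0.325112
Lq = P₀·a^c·ρ/(c!(1−ρ)²) = 0.35676
Wq = Lq/λ = 0.35676/12.04 = 0.02963 hr
W = Wq + 1/μ = 0.02963 + 0.08460 = 0.11423 hr

Final: 0.11423 hr


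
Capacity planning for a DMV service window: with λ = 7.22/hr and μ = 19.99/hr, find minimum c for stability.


Stability requires cμ > λ ⇔ c > λ/μ.
λ/μ = 7.22/19.99 = 0.3612
Minimum integer c = ⌊0.3612⌋ + 1 = 1
Check: 1·19.99 = 19.99 > 7.22, while 0·19.99 = 0.00 ≤ 7.22

Final: 1 servers


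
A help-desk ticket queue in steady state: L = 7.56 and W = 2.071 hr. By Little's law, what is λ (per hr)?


λ = L/W = 7.56/2.071 = 3.6504 /hr

Final: 3.6504 /hr


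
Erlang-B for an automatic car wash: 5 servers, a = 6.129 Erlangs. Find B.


B(c,a) = (a^c/c!) / Σ_{k=0}^{c} a^k/k!
a^5/5! = 72.072048
Σ terms (k=0..5): 1.00000 + 6.12900 + 18.78232 + 38.37228 + 58.79593 + 72.07205 = 195.151576
B = 72.072048/195.151576 = 0.369313

Final: 0.369313


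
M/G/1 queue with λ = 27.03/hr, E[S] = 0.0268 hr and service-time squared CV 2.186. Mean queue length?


ρ = λ·E[S] = 27.03·0.0268 = 0.7244
Lq = ρ²(1+C_s²)/(2(1−ρ)) = 0.5248·(1+2.186)/(2·0.2756)
= 0.5248·3.1860/0.5512 = 3.03322

Final: 3.03322


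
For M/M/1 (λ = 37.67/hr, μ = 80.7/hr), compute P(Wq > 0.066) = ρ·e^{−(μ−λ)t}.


ρ = 37.67/80.7 = 0.4668
P(Wq > t) = ρ·e^{−(μ−λ)t} = 0.4668·e^{−2.8400}
= 0.4668·0.058427 = 0.027273

Final: 0.027273


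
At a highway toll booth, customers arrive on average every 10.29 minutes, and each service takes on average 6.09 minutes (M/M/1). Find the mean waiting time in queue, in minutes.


λ = 60/10.29 = 5.8309 /hr
μ = 60/6.09 = 9.8522 /hr
ρ = λ/μ = 5.8309/9.8522 = 0.5918
Wq = ρ/(μ−λ) = 0.5918/(9.8522−5.8309) = 0.14718 hr
In minutes: 0.14718·60 = 8.831 min

Final: 8.831 min


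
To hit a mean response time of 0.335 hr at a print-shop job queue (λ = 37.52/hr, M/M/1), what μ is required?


W = 1/(μ−λ) ⇒ μ − λ = 1/W = 1/0.335 = 2.9851
μ = λ + 1/W = 37.52 + 2.9851 = 40.5051 per hr

Final: 40.5051 /hr


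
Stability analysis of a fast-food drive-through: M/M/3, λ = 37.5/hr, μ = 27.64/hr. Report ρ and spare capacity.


Total capacity cμ = 3·27.64 = 82.92/hr
ρ = λ/(cμ) = 37.5/82.92 = 0.4522
Stable ⇔ ρ < 1: YES
Spare capacity = cμ − λ = 82.92 − 37.5 = 45.42/hr

Final: ρ = 0.4522; stable; margin = 45.42/hr


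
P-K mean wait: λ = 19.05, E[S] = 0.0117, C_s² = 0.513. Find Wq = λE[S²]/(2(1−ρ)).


ρ = λ·E[S] = 19.05·0.0117 = 0.2229
E[S²] = E[S]²(1+C_s²) = 0.0117²·(1+0.513) = 0.0002071
Wq = λ·E[S²]/(2(1−ρ)) = 19.05·0.0002071/(2·0.7771) = 0.002539 hr

Final: 0.002539 hr


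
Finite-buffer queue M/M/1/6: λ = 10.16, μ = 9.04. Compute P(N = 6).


ρ = λ/μ = 10.16/9.04 = 1.1239
P_K = (1−ρ)ρ^K/(1−ρ^(K+1)) = (-0.1239·2.015355)/(1 − 2.265046)
= -0.249690/-1.265046 = 0.197376

Final: 0.197376


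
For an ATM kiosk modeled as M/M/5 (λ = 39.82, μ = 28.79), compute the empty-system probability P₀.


a = λ/μ = 39.82/28.79 = 1.3831; ρ = a/c = 0.2766
Σ_{k=0}^{4} a^k/k! (terms k=0..4) = 1.00000 + 1.38312 + 0.95651 + 0.44099 + 0.15248 = 3.93310
Tail: a^5/(5!(1−ρ)) = 5.06172/(120·0.7234) = 0.05831
P₀ = 1/(3.93310 + 0.05831) = 1/3.99141 = 0.250538

Final: 0.250538


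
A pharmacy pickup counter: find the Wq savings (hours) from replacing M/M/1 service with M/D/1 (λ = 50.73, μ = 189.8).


ρ = 50.73/189.8 = 0.2673
Wq(M/M/1) = ρ/(μ−λ) = 0.2673/139.07 = 0.001922 hr
Wq(M/D/1) = ρ/(2(μ−λ)) = 0.0009610 hr
Savings = 0.001922 − 0.0009610 = 0.0009610 hr

Final: 0.0009610 hr


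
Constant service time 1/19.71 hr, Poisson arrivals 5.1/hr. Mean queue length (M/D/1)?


ρ = 5.1/19.71 = 0.2588
M/D/1: Lq = ρ²/(2(1−ρ)) = 0.06695/(2·0.7412) = 0.04516

Final: 0.04516


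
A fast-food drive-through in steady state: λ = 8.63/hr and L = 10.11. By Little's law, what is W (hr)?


W = L/λ = 10.11/8.63 = 1.1715 hr

Final: 1.1715 hr


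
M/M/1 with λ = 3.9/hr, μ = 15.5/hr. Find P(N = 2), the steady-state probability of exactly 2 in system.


ρ = 3.9/15.5 = 0.2516
P_n = (1−ρ)·ρ^n = (1 − 0.2516)·0.2516^2 = 0.7484·0.063309 = 0.047380

Final: 0.047380


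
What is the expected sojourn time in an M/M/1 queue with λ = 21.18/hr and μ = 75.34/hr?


W = 1/(μ−λ) = 1/(75.34 − 21.18) = 1/54.16 = 0.01846 hr

Final: 0.01846 hr


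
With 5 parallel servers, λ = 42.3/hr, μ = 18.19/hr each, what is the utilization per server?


ρ = λ/(cμ) = 42.3/(5·18.19) = 42.3/90.95 = 0.4651

Final: 0.4651


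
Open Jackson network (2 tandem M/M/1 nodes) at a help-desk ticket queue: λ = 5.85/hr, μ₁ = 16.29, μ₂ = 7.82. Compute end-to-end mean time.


Each node sees arrival rate λ = 5.85/hr (tandem ⇒ throughput preserved).
W₁ = 1/(μ₁−λ) = 1/(16.29−5.85) = 0.09579 hr
W₂ = 1/(μ₂−λ) = 1/(7.82−5.85) = 0.50761 hr
W_total = W₁ + W₂ = 0.09579 + 0.50761 = 0.60340 hr

Final: 0.60340 hr


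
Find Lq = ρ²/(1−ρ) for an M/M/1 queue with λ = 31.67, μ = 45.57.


ρ = 31.67/45.57 = 0.6950
Lq = ρ²/(1−ρ) = 0.4830/0.3050 = 1.5834

Final: 1.5834


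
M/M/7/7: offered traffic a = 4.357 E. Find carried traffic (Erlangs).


B(7,4.357) = 0.081969 (Erlang-B)
Carried load = a(1 − B) = 4.357·(1 − 0.081969) = 4.357·0.918031 = 3.9999 E

Final: 3.9999 Erlangs


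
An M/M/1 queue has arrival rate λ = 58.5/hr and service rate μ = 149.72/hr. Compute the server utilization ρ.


ρ = λ/μ = 58.5/149.72 = 0.3907

Final: 0.3907


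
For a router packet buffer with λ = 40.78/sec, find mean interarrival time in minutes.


Mean interarrival time = 1/λ = 1/40.78 second = 0.02452 second
In minutes: 0.02452 × 0.0166667 = 0.0004087 min

Final: 0.0004087 min
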